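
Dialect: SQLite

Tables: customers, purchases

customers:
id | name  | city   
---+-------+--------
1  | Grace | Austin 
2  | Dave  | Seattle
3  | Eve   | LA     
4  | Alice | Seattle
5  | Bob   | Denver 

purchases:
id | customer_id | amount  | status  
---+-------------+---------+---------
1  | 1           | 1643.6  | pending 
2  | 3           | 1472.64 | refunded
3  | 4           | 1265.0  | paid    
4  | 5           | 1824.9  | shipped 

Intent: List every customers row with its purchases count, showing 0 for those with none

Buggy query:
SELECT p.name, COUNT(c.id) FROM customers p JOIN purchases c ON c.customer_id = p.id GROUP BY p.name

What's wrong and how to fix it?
Bug: An inner join excludes parents with zero children

Fix: Switch to LEFT JOIN to retain unmatched parent rows

Corrected query:
SELECT p.name, COUNT(c.id) FROM customers p LEFT JOIN purchases c ON c.customer_id = p.id GROUP BY p.name

Result:
name  | COUNT(c.id)
------+------------
Alice | 1          
Bob   | 1          
Dave  | 0          
Eve   | 1          
Grace | 1          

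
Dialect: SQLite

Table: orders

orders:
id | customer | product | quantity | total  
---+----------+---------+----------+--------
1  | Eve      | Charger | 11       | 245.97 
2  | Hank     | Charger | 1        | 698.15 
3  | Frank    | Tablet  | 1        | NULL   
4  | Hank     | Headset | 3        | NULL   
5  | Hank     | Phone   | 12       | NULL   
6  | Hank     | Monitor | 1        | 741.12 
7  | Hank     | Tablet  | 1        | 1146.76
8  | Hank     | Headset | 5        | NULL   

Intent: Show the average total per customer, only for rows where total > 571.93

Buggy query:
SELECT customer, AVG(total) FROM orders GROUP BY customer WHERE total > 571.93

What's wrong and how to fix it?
Bug: Row-level WHERE must come before GROUP BY in the clause order

Fix: Place WHERE between FROM and GROUP BY

Corrected query:
SELECT customer, AVG(total) FROM orders WHERE total > 571.93 GROUP BY customer

Result:
customer | AVG(total)
---------+-----------
Hank     | 862.01    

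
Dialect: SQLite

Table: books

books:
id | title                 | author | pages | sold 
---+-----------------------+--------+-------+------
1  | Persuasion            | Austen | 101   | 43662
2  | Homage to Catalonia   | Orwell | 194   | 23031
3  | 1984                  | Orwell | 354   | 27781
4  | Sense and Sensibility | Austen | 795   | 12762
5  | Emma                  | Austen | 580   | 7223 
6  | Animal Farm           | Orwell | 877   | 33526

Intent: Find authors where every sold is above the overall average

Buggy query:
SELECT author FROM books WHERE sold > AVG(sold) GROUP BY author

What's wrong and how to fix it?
Bug: AVG() is an aggregate; it can't sit directly in WHERE

Fix: Use a subquery for AVG and a HAVING MIN(...) filter so the condition holds for every row in the group

Corrected query:
SELECT author FROM books GROUP BY author HAVING MIN(sold) > (SELECT AVG(sold) FROM books)

Result:
(no rows)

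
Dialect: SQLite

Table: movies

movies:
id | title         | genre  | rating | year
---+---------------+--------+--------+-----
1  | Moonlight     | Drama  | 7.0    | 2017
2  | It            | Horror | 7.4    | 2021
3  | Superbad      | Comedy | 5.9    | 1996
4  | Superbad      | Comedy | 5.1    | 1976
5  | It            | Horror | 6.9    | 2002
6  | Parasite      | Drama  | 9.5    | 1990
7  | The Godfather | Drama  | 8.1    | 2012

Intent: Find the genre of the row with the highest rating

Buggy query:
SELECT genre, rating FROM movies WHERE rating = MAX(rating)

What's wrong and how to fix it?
Bug: MAX(rating) is an aggregate and cannot be used directly in WHERE

Fix: Wrap MAX in a scalar subquery so WHERE compares against a single value

Corrected query:
SELECT genre, rating FROM movies WHERE rating = (SELECT MAX(rating) FROM movies)

Result:
genre | rating
------+-------
Drama | 9.5   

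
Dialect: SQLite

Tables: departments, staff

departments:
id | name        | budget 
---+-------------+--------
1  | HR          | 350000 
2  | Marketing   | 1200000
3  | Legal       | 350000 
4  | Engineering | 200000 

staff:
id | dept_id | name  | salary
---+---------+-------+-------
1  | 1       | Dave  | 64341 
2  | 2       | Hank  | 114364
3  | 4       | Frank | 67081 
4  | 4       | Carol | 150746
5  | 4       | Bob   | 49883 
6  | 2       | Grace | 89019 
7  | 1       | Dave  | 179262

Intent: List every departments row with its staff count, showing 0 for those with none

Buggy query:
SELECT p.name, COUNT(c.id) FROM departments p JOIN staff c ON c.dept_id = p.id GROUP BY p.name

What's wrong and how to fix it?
Bug: An inner join excludes parents with zero children

Fix: Switch to LEFT JOIN to retain unmatched parent rows

Corrected query:
SELECT p.name, COUNT(c.id) FROM departments p LEFT JOIN staff c ON c.dept_id = p.id GROUP BY p.name

Result:
name        | COUNT(c.id)
------------+------------
Engineering | 3          
HR          | 2          
Legal       | 0          
Marketing   | 2          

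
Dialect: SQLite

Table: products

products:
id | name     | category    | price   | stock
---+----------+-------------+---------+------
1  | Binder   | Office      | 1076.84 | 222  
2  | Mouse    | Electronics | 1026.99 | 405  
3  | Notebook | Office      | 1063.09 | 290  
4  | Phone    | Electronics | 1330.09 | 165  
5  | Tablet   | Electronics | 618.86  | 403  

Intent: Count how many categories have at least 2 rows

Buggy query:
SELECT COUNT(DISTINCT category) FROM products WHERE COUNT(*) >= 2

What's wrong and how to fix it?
Bug: WHERE filters individual rows, not groups, so a group-level COUNT is invalid there

Fix: Use a subquery that GROUPs and filters with HAVING, then count its rows

Corrected query:
SELECT COUNT(*) FROM (SELECT category FROM products GROUP BY category HAVING COUNT(*) >= 2)

Result:
COUNT(*)
--------
2       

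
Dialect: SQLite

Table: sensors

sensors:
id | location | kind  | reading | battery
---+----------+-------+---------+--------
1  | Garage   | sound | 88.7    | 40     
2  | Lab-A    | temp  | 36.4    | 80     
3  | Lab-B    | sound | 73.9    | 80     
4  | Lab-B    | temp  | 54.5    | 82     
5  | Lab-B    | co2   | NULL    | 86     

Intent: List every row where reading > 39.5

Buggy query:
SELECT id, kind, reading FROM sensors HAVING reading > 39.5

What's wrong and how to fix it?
Bug: This is a non-aggregate query (no GROUP BY, no aggregates), so in SQLite the HAVING clause is invalid here; a row-level condition belongs in WHERE

Fix: Use WHERE for row-level filtering

Corrected query:
SELECT id, kind, reading FROM sensors WHERE reading > 39.5

Result:
id | kind  | reading
---+-------+--------
1  | sound | 88.7   
3  | sound | 73.9   
4  | temp  | 54.5   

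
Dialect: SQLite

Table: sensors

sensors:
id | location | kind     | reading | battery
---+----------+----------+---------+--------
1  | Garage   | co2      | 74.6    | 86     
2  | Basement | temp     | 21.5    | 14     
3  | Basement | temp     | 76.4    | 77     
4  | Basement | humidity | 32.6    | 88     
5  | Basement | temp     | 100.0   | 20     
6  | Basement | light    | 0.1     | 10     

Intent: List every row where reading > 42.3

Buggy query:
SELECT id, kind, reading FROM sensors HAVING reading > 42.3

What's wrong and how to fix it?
Bug: HAVING filters the output of aggregation, but this query has no GROUP BY and no aggregate functions, so SQLite rejects it (HAVING clause on a non-aggregate query); the condition here is per row

Fix: Use WHERE for row-level filtering

Corrected query:
SELECT id, kind, reading FROM sensors WHERE reading > 42.3

Result:
id | kind | reading
---+------+--------
1  | co2  | 74.6   
3  | temp | 76.4   
5  | temp | 100    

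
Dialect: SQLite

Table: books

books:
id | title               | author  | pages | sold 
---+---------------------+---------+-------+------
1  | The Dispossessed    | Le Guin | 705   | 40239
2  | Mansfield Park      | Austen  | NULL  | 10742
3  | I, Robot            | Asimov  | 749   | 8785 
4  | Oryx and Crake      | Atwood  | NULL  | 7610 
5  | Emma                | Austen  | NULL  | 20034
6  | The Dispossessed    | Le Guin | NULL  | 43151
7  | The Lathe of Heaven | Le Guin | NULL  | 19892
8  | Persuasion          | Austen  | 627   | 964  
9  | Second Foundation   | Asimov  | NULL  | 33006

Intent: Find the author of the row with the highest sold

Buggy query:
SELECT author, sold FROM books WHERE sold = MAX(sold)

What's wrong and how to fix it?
Bug: WHERE is evaluated per row; an aggregate over the whole table isn't defined there

Fix: Wrap MAX in a scalar subquery so WHERE compares against a single value

Corrected query:
SELECT author, sold FROM books WHERE sold = (SELECT MAX(sold) FROM books)

Result:
author  | sold 
--------+------
Le Guin | 43151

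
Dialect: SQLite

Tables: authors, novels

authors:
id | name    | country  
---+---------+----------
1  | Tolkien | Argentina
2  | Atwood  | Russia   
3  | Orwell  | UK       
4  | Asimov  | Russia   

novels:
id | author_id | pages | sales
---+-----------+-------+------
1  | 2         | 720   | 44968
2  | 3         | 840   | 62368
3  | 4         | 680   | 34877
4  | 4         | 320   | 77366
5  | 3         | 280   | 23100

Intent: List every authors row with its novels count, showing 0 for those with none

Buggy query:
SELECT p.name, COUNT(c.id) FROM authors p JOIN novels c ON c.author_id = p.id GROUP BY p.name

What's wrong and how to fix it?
Bug: INNER JOIN drops authors rows that have no matching novels rows

Fix: Switch to LEFT JOIN to retain unmatched parent rows

Corrected query:
SELECT p.name, COUNT(c.id) FROM authors p LEFT JOIN novels c ON c.author_id = p.id GROUP BY p.name

Result:
name    | COUNT(c.id)
--------+------------
Asimov  | 2          
Atwood  | 1          
Orwell  | 2          
Tolkien | 0          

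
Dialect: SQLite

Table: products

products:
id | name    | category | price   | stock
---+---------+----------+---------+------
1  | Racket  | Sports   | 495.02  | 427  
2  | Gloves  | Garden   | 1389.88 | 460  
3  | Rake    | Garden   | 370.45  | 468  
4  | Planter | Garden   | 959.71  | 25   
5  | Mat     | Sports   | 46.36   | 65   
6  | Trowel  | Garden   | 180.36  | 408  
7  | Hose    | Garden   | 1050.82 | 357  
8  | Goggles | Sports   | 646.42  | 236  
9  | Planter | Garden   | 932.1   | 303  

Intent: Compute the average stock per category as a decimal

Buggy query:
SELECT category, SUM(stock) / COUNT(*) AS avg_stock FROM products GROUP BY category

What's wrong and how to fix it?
Bug: SUM(stock) and COUNT(*) are both integers; the division truncates the fractional part

Fix: Multiply by 1.0 (or CAST to REAL) to force floating-point division

Corrected query:
SELECT category, SUM(stock) * 1.0 / COUNT(*) AS avg_stock FROM products GROUP BY category

Result:
category | avg_stock 
---------+-----------
Garden   | 336.833333
Sports   | 242.666667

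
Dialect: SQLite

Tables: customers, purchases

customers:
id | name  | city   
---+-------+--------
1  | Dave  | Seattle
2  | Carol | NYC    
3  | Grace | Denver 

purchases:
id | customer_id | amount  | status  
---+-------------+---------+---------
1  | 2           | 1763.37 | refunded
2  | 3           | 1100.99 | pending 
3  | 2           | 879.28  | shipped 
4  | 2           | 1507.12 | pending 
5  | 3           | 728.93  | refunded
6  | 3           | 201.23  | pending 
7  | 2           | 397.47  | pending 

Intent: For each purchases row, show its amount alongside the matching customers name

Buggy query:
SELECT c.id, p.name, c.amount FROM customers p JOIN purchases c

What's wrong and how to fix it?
Bug: JOIN with no ON clause produces a cartesian product; every purchases row pairs with every customers row

Fix: Specify the join condition linking the foreign key to the parent id

Corrected query:
SELECT c.id, p.name, c.amount FROM customers p JOIN purchases c ON c.customer_id = p.id

Result:
id | name  | amount 
---+-------+--------
1  | Carol | 1763.37
2  | Grace | 1100.99
3  | Carol | 879.28 
4  | Carol | 1507.12
5  | Grace | 728.93 
6  | Grace | 201.23 
7  | Carol | 397.47 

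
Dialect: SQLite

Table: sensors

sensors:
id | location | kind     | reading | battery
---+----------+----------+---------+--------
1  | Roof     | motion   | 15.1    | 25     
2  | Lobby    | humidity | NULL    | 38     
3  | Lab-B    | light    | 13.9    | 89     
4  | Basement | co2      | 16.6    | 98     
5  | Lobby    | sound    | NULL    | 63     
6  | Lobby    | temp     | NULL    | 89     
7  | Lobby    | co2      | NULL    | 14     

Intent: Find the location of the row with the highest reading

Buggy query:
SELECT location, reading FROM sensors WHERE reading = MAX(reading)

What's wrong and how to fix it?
Bug: WHERE is evaluated per row; an aggregate over the whole table isn't defined there

Fix: Wrap MAX in a scalar subquery so WHERE compares against a single value

Corrected query:
SELECT location, reading FROM sensors WHERE reading = (SELECT MAX(reading) FROM sensors)

Result:
location | reading
---------+--------
Basement | 16.6   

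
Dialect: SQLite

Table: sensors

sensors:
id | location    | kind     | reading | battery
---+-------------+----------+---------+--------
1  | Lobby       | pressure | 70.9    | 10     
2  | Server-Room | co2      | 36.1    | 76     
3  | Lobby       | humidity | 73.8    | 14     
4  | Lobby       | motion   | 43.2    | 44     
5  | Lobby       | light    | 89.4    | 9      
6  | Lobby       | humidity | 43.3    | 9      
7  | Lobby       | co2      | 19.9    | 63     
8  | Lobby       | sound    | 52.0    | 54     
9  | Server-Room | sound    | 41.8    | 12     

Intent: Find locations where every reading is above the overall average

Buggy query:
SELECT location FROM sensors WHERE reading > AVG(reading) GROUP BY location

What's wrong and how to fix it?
Bug: AVG() is an aggregate; it can't sit directly in WHERE

Fix: Compute the overall average in a scalar subquery and compare each group's MIN against it in HAVING

Corrected query:
SELECT location FROM sensors GROUP BY location HAVING MIN(reading) > (SELECT AVG(reading) FROM sensors)

Result:
(no rows)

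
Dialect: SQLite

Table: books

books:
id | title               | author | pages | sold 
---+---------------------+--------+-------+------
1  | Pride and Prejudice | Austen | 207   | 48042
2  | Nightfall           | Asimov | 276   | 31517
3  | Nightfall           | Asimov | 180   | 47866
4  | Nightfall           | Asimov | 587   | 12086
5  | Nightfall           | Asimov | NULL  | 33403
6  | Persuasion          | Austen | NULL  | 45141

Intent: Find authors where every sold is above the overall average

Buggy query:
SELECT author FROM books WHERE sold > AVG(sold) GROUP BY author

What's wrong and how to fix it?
Bug: WHERE evaluates per row before aggregation, so AVG() is unavailable

Fix: Compute the overall average in a scalar subquery and compare each group's MIN against it in HAVING

Corrected query:
SELECT author FROM books GROUP BY author HAVING MIN(sold) > (SELECT AVG(sold) FROM books)

Result:
author
------
Austen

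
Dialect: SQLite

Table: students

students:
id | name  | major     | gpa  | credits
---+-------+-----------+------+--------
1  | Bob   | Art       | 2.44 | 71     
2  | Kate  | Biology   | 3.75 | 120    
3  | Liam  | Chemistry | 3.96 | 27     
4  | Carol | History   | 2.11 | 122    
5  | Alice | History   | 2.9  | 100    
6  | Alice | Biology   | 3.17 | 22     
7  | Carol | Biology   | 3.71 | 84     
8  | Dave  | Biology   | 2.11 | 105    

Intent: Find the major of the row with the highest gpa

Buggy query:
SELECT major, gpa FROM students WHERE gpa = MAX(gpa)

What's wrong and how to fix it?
Bug: WHERE is evaluated per row; an aggregate over the whole table isn't defined there

Fix: Use a subquery: WHERE gpa = (SELECT MAX(gpa) FROM students)

Corrected query:
SELECT major, gpa FROM students WHERE gpa = (SELECT MAX(gpa) FROM students)

Result:
major     | gpa 
----------+-----
Chemistry | 3.96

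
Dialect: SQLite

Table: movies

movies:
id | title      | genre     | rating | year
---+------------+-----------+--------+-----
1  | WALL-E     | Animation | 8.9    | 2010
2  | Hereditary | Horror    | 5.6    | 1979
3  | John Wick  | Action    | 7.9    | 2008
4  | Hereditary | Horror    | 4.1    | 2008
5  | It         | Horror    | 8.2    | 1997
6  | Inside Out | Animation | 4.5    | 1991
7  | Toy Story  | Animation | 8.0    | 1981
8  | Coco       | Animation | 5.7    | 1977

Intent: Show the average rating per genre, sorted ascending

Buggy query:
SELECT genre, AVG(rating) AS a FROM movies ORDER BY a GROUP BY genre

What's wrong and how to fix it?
Bug: ORDER BY appears before GROUP BY; SQL clause order requires GROUP BY first

Fix: Move ORDER BY to the end, after GROUP BY

Corrected query:
SELECT genre, AVG(rating) AS a FROM movies GROUP BY genre ORDER BY a

Result:
genre     | a       
----------+---------
Horror    | 5.966667
Animation | 6.775   
Action    | 7.9     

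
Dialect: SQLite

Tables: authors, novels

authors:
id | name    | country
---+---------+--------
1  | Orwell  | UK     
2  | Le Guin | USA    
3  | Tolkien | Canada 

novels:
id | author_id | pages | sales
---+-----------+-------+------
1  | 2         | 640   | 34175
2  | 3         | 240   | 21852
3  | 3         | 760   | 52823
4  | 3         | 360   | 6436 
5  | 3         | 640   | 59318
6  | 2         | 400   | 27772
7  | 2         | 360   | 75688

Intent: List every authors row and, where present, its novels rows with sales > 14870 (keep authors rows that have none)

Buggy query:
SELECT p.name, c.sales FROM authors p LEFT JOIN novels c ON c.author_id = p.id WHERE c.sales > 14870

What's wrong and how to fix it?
Bug: Filtering c.sales in WHERE discards the NULL rows produced by LEFT JOIN, turning it into an inner join

Fix: Move the right-table condition into the ON clause so unmatched parents are kept

Corrected query:
SELECT p.name, c.sales FROM authors p LEFT JOIN novels c ON c.author_id = p.id AND c.sales > 14870

Result:
name    | sales
--------+------
Orwell  | NULL 
Le Guin | 27772
Le Guin | 34175
Le Guin | 75688
Tolkien | 21852
Tolkien | 52823
Tolkien | 59318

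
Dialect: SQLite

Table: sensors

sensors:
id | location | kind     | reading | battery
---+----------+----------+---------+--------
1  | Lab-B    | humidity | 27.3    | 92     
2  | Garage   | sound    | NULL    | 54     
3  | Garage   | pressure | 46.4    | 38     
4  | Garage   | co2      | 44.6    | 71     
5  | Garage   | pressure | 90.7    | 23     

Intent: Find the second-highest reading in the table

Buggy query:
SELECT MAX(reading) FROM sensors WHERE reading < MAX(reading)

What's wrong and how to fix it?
Bug: MAX(reading) on the right of the comparison is an aggregate-in-WHERE error

Fix: Put the inner MAX in a scalar subquery

Corrected query:
SELECT MAX(reading) FROM sensors WHERE reading < (SELECT MAX(reading) FROM sensors)

Result:
MAX(reading)
------------
46.4        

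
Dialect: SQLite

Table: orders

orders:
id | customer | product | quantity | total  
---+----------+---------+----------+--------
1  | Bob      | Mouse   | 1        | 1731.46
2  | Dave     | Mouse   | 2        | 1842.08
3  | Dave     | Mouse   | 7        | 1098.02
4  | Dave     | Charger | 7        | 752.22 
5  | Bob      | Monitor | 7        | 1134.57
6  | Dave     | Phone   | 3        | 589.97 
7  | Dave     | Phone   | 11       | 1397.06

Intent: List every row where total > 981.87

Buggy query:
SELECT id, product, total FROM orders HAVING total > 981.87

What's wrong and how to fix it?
Bug: HAVING filters the output of aggregation, but this query has no GROUP BY and no aggregate functions, so SQLite rejects it (HAVING clause on a non-aggregate query); the condition here is per row

Fix: Use WHERE for row-level filtering

Corrected query:
SELECT id, product, total FROM orders WHERE total > 981.87

Result:
id | product | total  
---+---------+--------
1  | Mouse   | 1731.46
2  | Mouse   | 1842.08
3  | Mouse   | 1098.02
5  | Monitor | 1134.57
7  | Phone   | 1397.06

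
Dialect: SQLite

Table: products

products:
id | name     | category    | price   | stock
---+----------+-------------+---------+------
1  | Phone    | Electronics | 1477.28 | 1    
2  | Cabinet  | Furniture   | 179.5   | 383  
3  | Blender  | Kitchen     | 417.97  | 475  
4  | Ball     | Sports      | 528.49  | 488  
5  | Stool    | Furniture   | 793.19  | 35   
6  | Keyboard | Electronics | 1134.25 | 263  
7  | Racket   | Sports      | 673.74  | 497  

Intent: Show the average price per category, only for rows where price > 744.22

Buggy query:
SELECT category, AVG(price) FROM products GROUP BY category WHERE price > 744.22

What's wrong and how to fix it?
Bug: WHERE cannot follow GROUP BY

Fix: Move the WHERE clause before GROUP BY

Corrected query:
SELECT category, AVG(price) FROM products WHERE price > 744.22 GROUP BY category

Result:
category    | AVG(price)
------------+-----------
Electronics | 1305.765  
Furniture   | 793.19    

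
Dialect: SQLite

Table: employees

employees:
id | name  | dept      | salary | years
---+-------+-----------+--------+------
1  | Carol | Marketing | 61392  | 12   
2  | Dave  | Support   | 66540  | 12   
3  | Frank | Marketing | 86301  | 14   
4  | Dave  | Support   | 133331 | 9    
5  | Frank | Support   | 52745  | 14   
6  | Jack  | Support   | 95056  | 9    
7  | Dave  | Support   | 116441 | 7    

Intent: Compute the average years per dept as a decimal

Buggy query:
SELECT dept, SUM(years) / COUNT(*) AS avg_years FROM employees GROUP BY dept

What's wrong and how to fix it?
Bug: SUM(years) and COUNT(*) are both integers; the division truncates the fractional part

Fix: Multiply by 1.0 (or CAST to REAL) to force floating-point division

Corrected query:
SELECT dept, SUM(years) * 1.0 / COUNT(*) AS avg_years FROM employees GROUP BY dept

Result:
dept      | avg_years
----------+----------
Marketing | 13       
Support   | 10.2     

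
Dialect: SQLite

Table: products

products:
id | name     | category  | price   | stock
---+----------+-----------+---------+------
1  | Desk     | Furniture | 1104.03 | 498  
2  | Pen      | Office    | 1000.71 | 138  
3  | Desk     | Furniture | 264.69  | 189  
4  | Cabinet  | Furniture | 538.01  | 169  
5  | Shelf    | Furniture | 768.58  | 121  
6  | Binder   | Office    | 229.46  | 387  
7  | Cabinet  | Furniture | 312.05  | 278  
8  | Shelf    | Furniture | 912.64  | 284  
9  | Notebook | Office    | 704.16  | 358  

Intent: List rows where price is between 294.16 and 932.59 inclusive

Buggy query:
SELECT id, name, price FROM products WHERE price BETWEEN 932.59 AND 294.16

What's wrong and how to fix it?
Bug: The bounds are reversed; BETWEEN a AND b requires a <= b to match anything

Fix: Write BETWEEN 294.16 AND 932.59

Corrected query:
SELECT id, name, price FROM products WHERE price BETWEEN 294.16 AND 932.59

Result:
id | name     | price 
---+----------+-------
4  | Cabinet  | 538.01
5  | Shelf    | 768.58
7  | Cabinet  | 312.05
8  | Shelf    | 912.64
9  | Notebook | 704.16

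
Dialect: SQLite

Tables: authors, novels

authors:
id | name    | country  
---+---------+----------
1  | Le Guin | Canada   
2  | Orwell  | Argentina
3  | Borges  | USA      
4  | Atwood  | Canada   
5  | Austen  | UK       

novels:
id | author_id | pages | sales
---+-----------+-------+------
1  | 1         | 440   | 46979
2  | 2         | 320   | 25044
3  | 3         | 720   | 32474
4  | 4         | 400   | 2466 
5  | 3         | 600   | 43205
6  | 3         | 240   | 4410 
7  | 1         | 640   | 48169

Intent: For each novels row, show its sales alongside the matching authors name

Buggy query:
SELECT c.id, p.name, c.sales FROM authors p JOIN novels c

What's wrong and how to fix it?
Bug: Missing join condition: each novels row is matched to all authors rows instead of just its own

Fix: Add ON c.author_id = p.id to the JOIN

Corrected query:
SELECT c.id, p.name, c.sales FROM authors p JOIN novels c ON c.author_id = p.id

Result:
id | name    | sales
---+---------+------
1  | Le Guin | 46979
2  | Orwell  | 25044
3  | Borges  | 32474
4  | Atwood  | 2466 
5  | Borges  | 43205
6  | Borges  | 4410 
7  | Le Guin | 48169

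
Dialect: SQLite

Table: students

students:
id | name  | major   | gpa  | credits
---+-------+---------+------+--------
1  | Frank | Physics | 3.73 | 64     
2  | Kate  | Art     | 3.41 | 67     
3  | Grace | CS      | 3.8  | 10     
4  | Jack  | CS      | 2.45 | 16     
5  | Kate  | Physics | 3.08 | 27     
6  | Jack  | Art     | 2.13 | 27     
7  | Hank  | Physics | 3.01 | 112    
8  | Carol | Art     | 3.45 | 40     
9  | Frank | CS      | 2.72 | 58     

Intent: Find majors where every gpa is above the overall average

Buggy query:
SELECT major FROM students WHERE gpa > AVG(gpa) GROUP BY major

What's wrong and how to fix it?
Bug: AVG() is an aggregate; it can't sit directly in WHERE

Fix: Compute the overall average in a scalar subquery and compare each group's MIN against it in HAVING

Corrected query:
SELECT major FROM students GROUP BY major HAVING MIN(gpa) > (SELECT AVG(gpa) FROM students)

Result:
(no rows)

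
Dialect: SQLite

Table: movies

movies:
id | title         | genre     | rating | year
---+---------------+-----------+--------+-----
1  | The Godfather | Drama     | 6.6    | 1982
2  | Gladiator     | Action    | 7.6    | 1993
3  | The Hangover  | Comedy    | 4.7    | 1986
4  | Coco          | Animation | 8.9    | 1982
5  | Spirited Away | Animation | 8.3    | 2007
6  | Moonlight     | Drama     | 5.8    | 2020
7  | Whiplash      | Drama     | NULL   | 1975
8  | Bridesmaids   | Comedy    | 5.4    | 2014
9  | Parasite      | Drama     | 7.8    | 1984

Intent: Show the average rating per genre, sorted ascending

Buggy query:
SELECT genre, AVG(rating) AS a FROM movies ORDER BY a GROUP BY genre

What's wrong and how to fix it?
Bug: GROUP BY must precede ORDER BY

Fix: Reorder: SELECT … FROM … GROUP BY … ORDER BY …

Corrected query:
SELECT genre, AVG(rating) AS a FROM movies GROUP BY genre ORDER BY a

Result:
genre     | a       
----------+---------
Comedy    | 5.05    
Drama     | 6.733333
Action    | 7.6     
Animation | 8.6     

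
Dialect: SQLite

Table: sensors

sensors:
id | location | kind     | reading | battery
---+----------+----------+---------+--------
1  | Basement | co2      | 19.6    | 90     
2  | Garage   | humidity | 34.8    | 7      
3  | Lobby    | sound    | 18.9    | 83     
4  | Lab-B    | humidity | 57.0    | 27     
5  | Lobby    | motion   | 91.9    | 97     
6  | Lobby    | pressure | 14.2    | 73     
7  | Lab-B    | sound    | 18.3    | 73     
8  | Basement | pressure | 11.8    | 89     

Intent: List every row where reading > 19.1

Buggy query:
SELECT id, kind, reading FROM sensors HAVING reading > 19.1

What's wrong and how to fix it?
Bug: This is a non-aggregate query (no GROUP BY, no aggregates), so in SQLite the HAVING clause is invalid here; a row-level condition belongs in WHERE

Fix: Replace HAVING with WHERE since the condition applies to individual rows

Corrected query:
SELECT id, kind, reading FROM sensors WHERE reading > 19.1

Result:
id | kind     | reading
---+----------+--------
1  | co2      | 19.6   
2  | humidity | 34.8   
4  | humidity | 57     
5  | motion   | 91.9   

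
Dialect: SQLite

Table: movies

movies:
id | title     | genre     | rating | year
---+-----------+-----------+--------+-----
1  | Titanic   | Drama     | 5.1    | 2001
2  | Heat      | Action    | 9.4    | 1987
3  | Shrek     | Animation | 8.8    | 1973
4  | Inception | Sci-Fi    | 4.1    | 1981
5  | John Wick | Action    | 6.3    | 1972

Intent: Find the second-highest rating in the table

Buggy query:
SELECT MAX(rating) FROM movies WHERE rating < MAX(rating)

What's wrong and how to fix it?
Bug: MAX(rating) on the right of the comparison is an aggregate-in-WHERE error

Fix: Put the inner MAX in a scalar subquery

Corrected query:
SELECT MAX(rating) FROM movies WHERE rating < (SELECT MAX(rating) FROM movies)

Result:
MAX(rating)
-----------
8.8        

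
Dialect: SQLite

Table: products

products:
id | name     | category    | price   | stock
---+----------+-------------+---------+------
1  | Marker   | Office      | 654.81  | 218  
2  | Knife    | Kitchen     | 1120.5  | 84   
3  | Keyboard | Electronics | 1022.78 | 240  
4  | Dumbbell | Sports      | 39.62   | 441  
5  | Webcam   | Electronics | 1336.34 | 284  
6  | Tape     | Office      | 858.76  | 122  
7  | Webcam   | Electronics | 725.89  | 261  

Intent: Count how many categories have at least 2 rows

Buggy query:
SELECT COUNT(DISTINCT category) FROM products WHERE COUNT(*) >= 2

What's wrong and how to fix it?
Bug: COUNT(*) cannot appear in WHERE; the per-group count doesn't exist yet

Fix: Use a subquery that GROUPs and filters with HAVING, then count its rows

Corrected query:
SELECT COUNT(*) FROM (SELECT category FROM products GROUP BY category HAVING COUNT(*) >= 2)

Result:
COUNT(*)
--------
2       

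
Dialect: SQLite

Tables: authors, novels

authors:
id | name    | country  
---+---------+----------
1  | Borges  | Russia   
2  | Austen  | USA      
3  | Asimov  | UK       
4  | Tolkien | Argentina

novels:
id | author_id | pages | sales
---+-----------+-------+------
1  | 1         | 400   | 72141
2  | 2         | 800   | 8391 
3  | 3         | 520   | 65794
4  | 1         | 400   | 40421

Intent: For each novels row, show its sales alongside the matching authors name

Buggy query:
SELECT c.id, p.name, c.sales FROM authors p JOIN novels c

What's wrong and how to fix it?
Bug: JOIN with no ON clause produces a cartesian product; every novels row pairs with every authors row

Fix: Add ON c.author_id = p.id to the JOIN

Corrected query:
SELECT c.id, p.name, c.sales FROM authors p JOIN novels c ON c.author_id = p.id

Result:
id | name   | sales
---+--------+------
1  | Borges | 72141
2  | Austen | 8391 
3  | Asimov | 65794
4  | Borges | 40421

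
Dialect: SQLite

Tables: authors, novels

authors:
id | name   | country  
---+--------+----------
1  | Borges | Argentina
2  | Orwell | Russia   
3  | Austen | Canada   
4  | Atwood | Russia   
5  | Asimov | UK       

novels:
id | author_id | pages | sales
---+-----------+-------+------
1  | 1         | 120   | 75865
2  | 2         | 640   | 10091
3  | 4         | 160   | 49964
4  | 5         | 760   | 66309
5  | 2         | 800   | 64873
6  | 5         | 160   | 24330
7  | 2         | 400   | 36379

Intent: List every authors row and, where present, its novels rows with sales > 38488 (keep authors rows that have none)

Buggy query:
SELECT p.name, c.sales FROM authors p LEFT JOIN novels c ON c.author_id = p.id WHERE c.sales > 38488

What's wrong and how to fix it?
Bug: A WHERE condition on the right-hand table after LEFT JOIN drops unmatched parents

Fix: Move the right-table condition into the ON clause so unmatched parents are kept

Corrected query:
SELECT p.name, c.sales FROM authors p LEFT JOIN novels c ON c.author_id = p.id AND c.sales > 38488

Result:
name   | sales
-------+------
Borges | 75865
Orwell | 64873
Austen | NULL 
Atwood | 49964
Asimov | 66309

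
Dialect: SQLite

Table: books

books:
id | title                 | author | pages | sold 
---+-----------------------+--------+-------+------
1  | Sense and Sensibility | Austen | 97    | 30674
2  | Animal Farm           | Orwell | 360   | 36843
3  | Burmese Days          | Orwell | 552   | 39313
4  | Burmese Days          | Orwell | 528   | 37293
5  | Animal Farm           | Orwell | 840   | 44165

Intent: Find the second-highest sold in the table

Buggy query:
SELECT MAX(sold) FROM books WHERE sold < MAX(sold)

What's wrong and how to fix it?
Bug: MAX(sold) on the right of the comparison is an aggregate-in-WHERE error

Fix: Put the inner MAX in a scalar subquery

Corrected query:
SELECT MAX(sold) FROM books WHERE sold < (SELECT MAX(sold) FROM books)

Result:
MAX(sold)
---------
39313    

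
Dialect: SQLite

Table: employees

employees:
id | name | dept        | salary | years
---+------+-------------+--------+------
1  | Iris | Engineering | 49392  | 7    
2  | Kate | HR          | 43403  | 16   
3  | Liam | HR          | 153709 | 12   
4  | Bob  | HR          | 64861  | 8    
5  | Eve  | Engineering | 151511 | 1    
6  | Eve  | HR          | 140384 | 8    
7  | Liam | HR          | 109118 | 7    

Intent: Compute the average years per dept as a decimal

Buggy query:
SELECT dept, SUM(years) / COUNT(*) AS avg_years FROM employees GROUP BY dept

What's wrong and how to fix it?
Bug: SUM(years) and COUNT(*) are both integers; the division truncates the fractional part

Fix: Cast one side to REAL so the division keeps the fractional part

Corrected query:
SELECT dept, SUM(years) * 1.0 / COUNT(*) AS avg_years FROM employees GROUP BY dept

Result:
dept        | avg_years
------------+----------
Engineering | 4        
HR          | 10.2     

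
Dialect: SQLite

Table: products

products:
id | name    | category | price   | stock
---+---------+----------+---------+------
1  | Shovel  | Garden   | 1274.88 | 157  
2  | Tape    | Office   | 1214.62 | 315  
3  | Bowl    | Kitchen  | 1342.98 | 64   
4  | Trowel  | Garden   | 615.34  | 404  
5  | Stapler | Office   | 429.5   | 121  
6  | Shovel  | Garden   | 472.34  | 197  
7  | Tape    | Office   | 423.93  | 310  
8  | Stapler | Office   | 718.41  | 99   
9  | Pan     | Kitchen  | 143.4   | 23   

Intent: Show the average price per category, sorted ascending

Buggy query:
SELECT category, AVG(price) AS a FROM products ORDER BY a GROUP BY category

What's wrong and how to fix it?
Bug: ORDER BY appears before GROUP BY; SQL clause order requires GROUP BY first

Fix: Move ORDER BY to the end, after GROUP BY

Corrected query:
SELECT category, AVG(price) AS a FROM products GROUP BY category ORDER BY a

Result:
category | a      
---------+--------
Office   | 696.615
Kitchen  | 743.19 
Garden   | 787.52 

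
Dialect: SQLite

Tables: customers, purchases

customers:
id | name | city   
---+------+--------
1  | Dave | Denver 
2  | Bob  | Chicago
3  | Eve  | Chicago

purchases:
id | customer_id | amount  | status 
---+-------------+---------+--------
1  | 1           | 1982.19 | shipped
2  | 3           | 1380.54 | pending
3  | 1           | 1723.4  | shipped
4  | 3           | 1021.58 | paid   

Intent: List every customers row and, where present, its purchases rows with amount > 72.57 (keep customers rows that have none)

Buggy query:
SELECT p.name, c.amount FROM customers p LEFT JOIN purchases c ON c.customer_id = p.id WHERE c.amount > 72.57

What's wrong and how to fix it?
Bug: A WHERE condition on the right-hand table after LEFT JOIN drops unmatched parents

Fix: Put 'c.amount > 72.57' in the JOIN's ON clause instead of WHERE

Corrected query:
SELECT p.name, c.amount FROM customers p LEFT JOIN purchases c ON c.customer_id = p.id AND c.amount > 72.57

Result:
name | amount 
-----+--------
Dave | 1723.4 
Dave | 1982.19
Bob  | NULL   
Eve  | 1021.58
Eve  | 1380.54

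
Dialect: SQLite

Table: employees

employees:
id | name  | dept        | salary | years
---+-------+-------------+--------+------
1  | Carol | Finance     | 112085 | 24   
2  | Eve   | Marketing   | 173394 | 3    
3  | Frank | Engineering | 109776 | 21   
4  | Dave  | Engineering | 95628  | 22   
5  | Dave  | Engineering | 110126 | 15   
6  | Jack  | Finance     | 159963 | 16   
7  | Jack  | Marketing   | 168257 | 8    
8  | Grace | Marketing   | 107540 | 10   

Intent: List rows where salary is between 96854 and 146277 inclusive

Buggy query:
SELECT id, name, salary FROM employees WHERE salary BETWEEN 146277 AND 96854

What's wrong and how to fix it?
Bug: The bounds are reversed; BETWEEN a AND b requires a <= b to match anything

Fix: Swap the bounds so the smaller value comes first

Corrected query:
SELECT id, name, salary FROM employees WHERE salary BETWEEN 96854 AND 146277

Result:
id | name  | salary
---+-------+-------
1  | Carol | 112085
3  | Frank | 109776
5  | Dave  | 110126
8  | Grace | 107540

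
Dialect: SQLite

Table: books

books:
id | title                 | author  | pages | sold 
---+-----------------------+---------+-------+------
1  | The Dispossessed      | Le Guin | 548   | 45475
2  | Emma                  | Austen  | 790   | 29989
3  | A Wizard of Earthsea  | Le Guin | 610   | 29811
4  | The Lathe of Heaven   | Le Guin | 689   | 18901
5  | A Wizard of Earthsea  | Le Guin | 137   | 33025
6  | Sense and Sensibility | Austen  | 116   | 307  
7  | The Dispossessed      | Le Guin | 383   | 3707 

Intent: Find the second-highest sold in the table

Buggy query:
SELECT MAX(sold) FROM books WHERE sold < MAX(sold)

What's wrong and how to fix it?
Bug: MAX(sold) on the right of the comparison is an aggregate-in-WHERE error

Fix: Compute the overall MAX in a subquery, then take MAX of rows below it

Corrected query:
SELECT MAX(sold) FROM books WHERE sold < (SELECT MAX(sold) FROM books)

Result:
MAX(sold)
---------
33025    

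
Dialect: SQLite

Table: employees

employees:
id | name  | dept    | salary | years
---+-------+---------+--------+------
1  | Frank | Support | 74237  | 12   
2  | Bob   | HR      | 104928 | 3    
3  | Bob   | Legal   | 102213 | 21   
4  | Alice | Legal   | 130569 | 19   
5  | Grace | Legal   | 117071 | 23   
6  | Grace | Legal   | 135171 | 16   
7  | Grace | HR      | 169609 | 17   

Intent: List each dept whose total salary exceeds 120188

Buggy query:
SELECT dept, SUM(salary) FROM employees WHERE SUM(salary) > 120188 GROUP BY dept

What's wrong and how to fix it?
Bug: SUM(salary) is an aggregate, but WHERE filters rows before aggregation

Fix: Move the aggregate condition to a HAVING clause

Corrected query:
SELECT dept, SUM(salary) FROM employees GROUP BY dept HAVING SUM(salary) > 120188

Result:
dept  | SUM(salary)
------+------------
HR    | 274537     
Legal | 485024     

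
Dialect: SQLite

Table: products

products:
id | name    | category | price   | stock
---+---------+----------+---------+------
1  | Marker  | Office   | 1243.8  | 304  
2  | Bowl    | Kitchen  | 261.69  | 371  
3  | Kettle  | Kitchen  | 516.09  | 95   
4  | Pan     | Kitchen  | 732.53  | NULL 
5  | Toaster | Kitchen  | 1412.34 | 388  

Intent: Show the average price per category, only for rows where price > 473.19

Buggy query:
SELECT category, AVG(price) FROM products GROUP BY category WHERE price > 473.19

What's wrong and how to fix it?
Bug: Row-level WHERE must come before GROUP BY in the clause order

Fix: Place WHERE between FROM and GROUP BY

Corrected query:
SELECT category, AVG(price) FROM products WHERE price > 473.19 GROUP BY category

Result:
category | AVG(price)
---------+-----------
Kitchen  | 886.986667
Office   | 1243.8    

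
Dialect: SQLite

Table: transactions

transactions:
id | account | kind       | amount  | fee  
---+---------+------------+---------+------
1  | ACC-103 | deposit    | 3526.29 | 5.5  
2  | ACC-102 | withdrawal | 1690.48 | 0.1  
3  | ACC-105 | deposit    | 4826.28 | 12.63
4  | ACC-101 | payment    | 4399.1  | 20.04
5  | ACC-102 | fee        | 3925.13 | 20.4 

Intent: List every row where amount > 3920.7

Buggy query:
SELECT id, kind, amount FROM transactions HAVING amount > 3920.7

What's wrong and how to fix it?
Bug: HAVING filters the output of aggregation, but this query has no GROUP BY and no aggregate functions, so SQLite rejects it (HAVING clause on a non-aggregate query); the condition here is per row

Fix: Replace HAVING with WHERE since the condition applies to individual rows

Corrected query:
SELECT id, kind, amount FROM transactions WHERE amount > 3920.7

Result:
id | kind    | amount 
---+---------+--------
3  | deposit | 4826.28
4  | payment | 4399.1 
5  | fee     | 3925.13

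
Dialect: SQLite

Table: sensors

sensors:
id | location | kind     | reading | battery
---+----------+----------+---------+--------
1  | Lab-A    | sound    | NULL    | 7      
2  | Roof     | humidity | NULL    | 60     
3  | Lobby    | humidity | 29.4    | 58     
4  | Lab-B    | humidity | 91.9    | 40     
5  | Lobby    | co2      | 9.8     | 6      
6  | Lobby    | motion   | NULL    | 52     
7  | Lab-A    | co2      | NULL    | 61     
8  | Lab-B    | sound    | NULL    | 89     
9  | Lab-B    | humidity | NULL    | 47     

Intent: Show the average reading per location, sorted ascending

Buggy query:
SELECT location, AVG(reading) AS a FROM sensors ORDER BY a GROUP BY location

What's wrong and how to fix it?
Bug: ORDER BY appears before GROUP BY; SQL clause order requires GROUP BY first

Fix: Move ORDER BY to the end, after GROUP BY

Corrected query:
SELECT location, AVG(reading) AS a FROM sensors GROUP BY location ORDER BY a

Result:
location | a   
---------+-----
Lab-A    | NULL
Roof     | NULL
Lobby    | 19.6
Lab-B    | 91.9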